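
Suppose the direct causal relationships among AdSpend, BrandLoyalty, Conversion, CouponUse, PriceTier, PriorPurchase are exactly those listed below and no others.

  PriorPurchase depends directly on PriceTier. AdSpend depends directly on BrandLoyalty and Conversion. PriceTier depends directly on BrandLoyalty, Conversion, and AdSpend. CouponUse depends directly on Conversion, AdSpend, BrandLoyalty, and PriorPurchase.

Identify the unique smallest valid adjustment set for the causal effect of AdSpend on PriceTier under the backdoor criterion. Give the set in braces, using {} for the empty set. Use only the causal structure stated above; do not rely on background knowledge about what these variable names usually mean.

Variables eligible for adjustment (non-descendants of AdSpend, excluding AdSpend and PriceTier): {BrandLoyalty, Conversion}.
Backdoor paths from AdSpend to PriceTier:
  P1: AdSpend <- Conversion -> PriceTier
  P2: AdSpend <- Conversion -> CouponUse <- BrandLoyalty -> PriceTier
  P3: AdSpend <- Conversion -> CouponUse <- PriorPurchase <- PriceTier
  P4: AdSpend <- BrandLoyalty -> PriceTier
  P5: AdSpend <- BrandLoyalty -> CouponUse <- Conversion -> PriceTier
  P6: AdSpend <- BrandLoyalty -> CouponUse <- PriorPurchase <- PriceTier
The empty set is not sufficient: P1 (AdSpend <- Conversion -> PriceTier) has no collider blocking it and no conditioned non-collider, so it is open.
Try {BrandLoyalty, Conversion}:
  P1: blocked at fork node Conversion ∈ conditioning set.
  P2: blocked at fork node Conversion ∈ conditioning set.
  P3: blocked at fork node Conversion ∈ conditioning set.
  P4: blocked at fork node BrandLoyalty ∈ conditioning set.
  P5: blocked at fork node BrandLoyalty ∈ conditioning set.
  P6: blocked at fork node BrandLoyalty ∈ conditioning set.
{BrandLoyalty, Conversion} contains no descendant of AdSpend and blocks every backdoor path.
Every element of {BrandLoyalty, Conversion} is needed (dropping BrandLoyalty leaves P4 open; dropping Conversion leaves P1 open), so no proper subset is valid.
Among all size-2 subsets of the eligible variables, only {BrandLoyalty, Conversion} blocks every backdoor path, so it is the unique smallest valid adjustment set.

{BrandLoyalty, Conversion}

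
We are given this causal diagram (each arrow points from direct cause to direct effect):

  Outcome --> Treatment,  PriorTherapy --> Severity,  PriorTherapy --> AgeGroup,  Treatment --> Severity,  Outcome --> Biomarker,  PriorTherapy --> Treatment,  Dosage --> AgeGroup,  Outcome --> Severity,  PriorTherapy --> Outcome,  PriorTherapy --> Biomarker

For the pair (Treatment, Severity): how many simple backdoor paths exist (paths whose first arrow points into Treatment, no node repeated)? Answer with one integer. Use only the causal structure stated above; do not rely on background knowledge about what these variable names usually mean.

A backdoor path from Treatment to Severity is any simple undirected path whose first edge points into Treatment (i.e. leaves Treatment via a parent).
Parents of Treatment: {Outcome, PriorTherapy}.
Enumerating:
  P1: Treatment <- PriorTherapy -> Outcome -> Severity
  P2: Treatment <- PriorTherapy -> Biomarker <- Outcome -> Severity
  P3: Treatment <- PriorTherapy -> Severity
  P4: Treatment <- Outcome <- PriorTherapy -> Severity
  P5: Treatment <- Outcome -> Biomarker <- PriorTherapy -> Severity
  P6: Treatment <- Outcome -> Severity
That exhausts the simple backdoor paths. Count: 6.

6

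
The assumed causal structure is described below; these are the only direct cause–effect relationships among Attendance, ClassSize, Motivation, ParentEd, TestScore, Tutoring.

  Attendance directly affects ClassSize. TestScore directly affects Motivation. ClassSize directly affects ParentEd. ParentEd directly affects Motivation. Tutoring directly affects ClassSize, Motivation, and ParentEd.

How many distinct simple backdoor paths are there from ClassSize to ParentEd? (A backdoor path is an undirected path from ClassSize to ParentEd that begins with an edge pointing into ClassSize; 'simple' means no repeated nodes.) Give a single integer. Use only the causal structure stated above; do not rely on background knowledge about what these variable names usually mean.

2

A backdoor path from ClassSize to ParentEd is any simple undirected path whose first edge points into ClassSize (i.e. leaves ClassSize via a parent).
Parents of ClassSize: {Attendance, Tutoring}.
Enumerating:
  P1: ClassSize <- Tutoring -> ParentEd
  P2: ClassSize <- Tutoring -> Motivation <- ParentEd
That exhausts the simple backdoor paths. Count: 2.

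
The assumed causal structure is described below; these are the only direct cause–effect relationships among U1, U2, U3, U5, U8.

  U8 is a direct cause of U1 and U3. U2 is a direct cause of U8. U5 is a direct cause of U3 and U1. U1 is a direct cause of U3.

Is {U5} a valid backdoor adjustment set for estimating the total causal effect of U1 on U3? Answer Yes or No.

No

Backdoor paths from U1 to U3 (paths whose first edge points into U1):
  P1: U1 <- U5 -> U3
  P2: U1 <- U8 -> U3
Condition 1 (no descendant of U1 in the set): holds — descendants of U1 are {U3}; none are in {U5}.
Condition 2 (every backdoor path blocked by {U5}):
  P1: blocked at fork node U5 ∈ conditioning set.
  P2: open — no interior node is in the conditioning set.
{U5} does not satisfy the backdoor criterion.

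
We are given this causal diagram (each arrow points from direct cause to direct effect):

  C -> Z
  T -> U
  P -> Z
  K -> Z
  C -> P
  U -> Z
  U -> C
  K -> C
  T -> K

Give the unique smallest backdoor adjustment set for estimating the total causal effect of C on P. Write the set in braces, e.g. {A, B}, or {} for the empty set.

Variables eligible for adjustment (non-descendants of C, excluding C and P): {K, T, U}.
Backdoor paths from C to P:
  P1: C <- U <- T -> K -> Z <- P
  P2: C <- U -> Z <- P
  P3: C <- K <- T -> U -> Z <- P
  P4: C <- K -> Z <- P
Each backdoor path contains an unconditioned collider, so every path is already blocked with the empty conditioning set:
  P1: blocked at collider Z (neither it nor any descendant is in the conditioning set).
  P2: blocked at collider Z (neither it nor any descendant is in the conditioning set).
  P3: blocked at collider Z (neither it nor any descendant is in the conditioning set).
  P4: blocked at collider Z (neither it nor any descendant is in the conditioning set).
The empty set is therefore the unique smallest valid set.

{}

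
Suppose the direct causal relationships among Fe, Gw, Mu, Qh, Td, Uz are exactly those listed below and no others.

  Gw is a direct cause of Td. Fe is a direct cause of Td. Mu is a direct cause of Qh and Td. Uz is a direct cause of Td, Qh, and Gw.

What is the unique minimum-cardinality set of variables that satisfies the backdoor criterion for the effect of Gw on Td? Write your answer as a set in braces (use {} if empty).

{Uz}

Variables eligible for adjustment (non-descendants of Gw, excluding Gw and Td): {Fe, Mu, Qh, Uz}.
Backdoor paths from Gw to Td:
  P1: Gw <- Uz -> Qh <- Mu -> Td
  P2: Gw <- Uz -> Td
The empty set is not sufficient: P2 (Gw <- Uz -> Td) has no collider blocking it and no conditioned non-collider, so it is open.
Try {Uz}:
  P1: blocked at fork node Uz ∈ conditioning set.
  P2: blocked at fork node Uz ∈ conditioning set.
{Uz} contains no descendant of Gw and blocks every backdoor path.
No other singleton works — e.g. {Mu} leaves P2 open — so {Uz} is the unique smallest valid adjustment set.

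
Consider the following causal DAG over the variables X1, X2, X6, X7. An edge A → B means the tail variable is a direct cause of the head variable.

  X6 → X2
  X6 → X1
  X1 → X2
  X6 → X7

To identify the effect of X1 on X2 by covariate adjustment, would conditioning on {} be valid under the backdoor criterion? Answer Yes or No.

Backdoor paths from X1 to X2 (paths whose first edge points into X1):
  P1: X1 <- X6 -> X2
Condition 1 (no descendant of X1 in the set): holds — descendants of X1 are {X2}; none are in {}.
Condition 2 (every backdoor path blocked by {}):
  P1: open — no interior node is in the conditioning set.
{} does not satisfy the backdoor criterion.

No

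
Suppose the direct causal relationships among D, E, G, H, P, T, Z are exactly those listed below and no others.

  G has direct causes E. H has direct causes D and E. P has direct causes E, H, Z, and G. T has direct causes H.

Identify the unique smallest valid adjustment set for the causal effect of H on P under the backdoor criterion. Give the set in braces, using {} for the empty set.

Variables eligible for adjustment (non-descendants of H, excluding H and P): {D, E, G, Z}.
Backdoor paths from H to P:
  P1: H <- E -> G -> P
  P2: H <- E -> P
The empty set is not sufficient: P1 (H <- E -> G -> P) has no collider blocking it and no conditioned non-collider, so it is open.
Try {E}:
  P1: blocked at fork node E ∈ conditioning set.
  P2: blocked at fork node E ∈ conditioning set.
{E} contains no descendant of H and blocks every backdoor path.
No other singleton works — e.g. {D} leaves P1 open — so {E} is the unique smallest valid adjustment set.

{E}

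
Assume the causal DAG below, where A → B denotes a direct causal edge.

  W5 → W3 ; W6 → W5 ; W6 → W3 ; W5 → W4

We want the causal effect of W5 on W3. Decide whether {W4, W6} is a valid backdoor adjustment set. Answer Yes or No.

No

Backdoor paths from W5 to W3 (paths whose first edge points into W5):
  P1: W5 <- W6 -> W3
Condition 1 (no descendant of W5 in the set): FAILS — W4 is a descendant of W5.
Condition 2 (every backdoor path blocked by {W4, W6}):
  P1: blocked at fork node W6 ∈ conditioning set.
{W4, W6} does not satisfy the backdoor criterion.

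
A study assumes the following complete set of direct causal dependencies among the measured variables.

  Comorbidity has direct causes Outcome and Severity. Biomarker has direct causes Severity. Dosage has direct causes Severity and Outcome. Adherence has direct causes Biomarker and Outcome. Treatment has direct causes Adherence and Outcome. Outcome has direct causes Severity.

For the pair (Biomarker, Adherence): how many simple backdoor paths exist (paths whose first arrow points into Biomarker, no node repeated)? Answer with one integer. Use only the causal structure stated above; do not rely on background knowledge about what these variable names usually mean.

A backdoor path from Biomarker to Adherence is any simple undirected path whose first edge points into Biomarker (i.e. leaves Biomarker via a parent).
Parents of Biomarker: {Severity}.
Enumerating:
  P1: Biomarker <- Severity -> Outcome -> Adherence
  P2: Biomarker <- Severity -> Outcome -> Treatment <- Adherence
  P3: Biomarker <- Severity -> Comorbidity <- Outcome -> Adherence
  P4: Biomarker <- Severity -> Comorbidity <- Outcome -> Treatment <- Adherence
  P5: Biomarker <- Severity -> Dosage <- Outcome -> Adherence
  P6: Biomarker <- Severity -> Dosage <- Outcome -> Treatment <- Adherence
That exhausts the simple backdoor paths. Count: 6.

6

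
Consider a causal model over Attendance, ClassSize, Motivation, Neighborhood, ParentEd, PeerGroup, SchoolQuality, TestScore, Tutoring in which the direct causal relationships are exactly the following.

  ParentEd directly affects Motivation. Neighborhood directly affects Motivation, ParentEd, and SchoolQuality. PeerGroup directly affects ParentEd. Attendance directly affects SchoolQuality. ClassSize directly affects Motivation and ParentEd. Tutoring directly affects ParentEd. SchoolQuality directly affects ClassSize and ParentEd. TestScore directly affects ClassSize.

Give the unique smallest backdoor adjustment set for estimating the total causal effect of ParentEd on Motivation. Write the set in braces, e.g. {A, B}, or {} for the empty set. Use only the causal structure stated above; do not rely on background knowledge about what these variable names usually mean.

{ClassSize, Neighborhood}

Variables eligible for adjustment (non-descendants of ParentEd, excluding ParentEd and Motivation): {Attendance, ClassSize, Neighborhood, PeerGroup, SchoolQuality, TestScore, Tutoring}.
Backdoor paths from ParentEd to Motivation:
  P1: ParentEd <- Neighborhood -> SchoolQuality -> ClassSize -> Motivation
  P2: ParentEd <- Neighborhood -> Motivation
  P3: ParentEd <- SchoolQuality <- Neighborhood -> Motivation
  P4: ParentEd <- SchoolQuality -> ClassSize -> Motivation
  P5: ParentEd <- ClassSize <- SchoolQuality <- Neighborhood -> Motivation
  P6: ParentEd <- ClassSize -> Motivation
The empty set is not sufficient: P1 (ParentEd <- Neighborhood -> SchoolQuality -> ClassSize -> Motivation) has no collider blocking it and no conditioned non-collider, so it is open.
Try {ClassSize, Neighborhood}:
  P1: blocked at fork node Neighborhood ∈ conditioning set.
  P2: blocked at fork node Neighborhood ∈ conditioning set.
  P3: blocked at fork node Neighborhood ∈ conditioning set.
  P4: blocked at chain node ClassSize ∈ conditioning set.
  P5: blocked at chain node ClassSize ∈ conditioning set.
  P6: blocked at fork node ClassSize ∈ conditioning set.
{ClassSize, Neighborhood} contains no descendant of ParentEd and blocks every backdoor path.
Every element of {ClassSize, Neighborhood} is needed (dropping ClassSize leaves P4 open; dropping Neighborhood leaves P2 open), so no proper subset is valid.
Among all size-2 subsets of the eligible variables, only {ClassSize, Neighborhood} blocks every backdoor path, so it is the unique smallest valid adjustment set.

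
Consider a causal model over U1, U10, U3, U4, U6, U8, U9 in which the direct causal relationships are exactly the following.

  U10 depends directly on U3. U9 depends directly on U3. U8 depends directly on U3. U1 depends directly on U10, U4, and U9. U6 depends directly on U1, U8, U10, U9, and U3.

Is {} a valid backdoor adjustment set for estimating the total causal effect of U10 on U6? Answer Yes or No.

No

Backdoor paths from U10 to U6 (paths whose first edge points into U10):
  P1: U10 <- U3 -> U9 -> U1 -> U6
  P2: U10 <- U3 -> U9 -> U6
  P3: U10 <- U3 -> U8 -> U6
  P4: U10 <- U3 -> U6
Condition 1 (no descendant of U10 in the set): holds — descendants of U10 are {U1, U6}; none are in {}.
Condition 2 (every backdoor path blocked by {}):
  P1: open — no interior node is in the conditioning set.
  P2: open — no interior node is in the conditioning set.
  P3: open — no interior node is in the conditioning set.
  P4: open — no interior node is in the conditioning set.
{} does not satisfy the backdoor criterion.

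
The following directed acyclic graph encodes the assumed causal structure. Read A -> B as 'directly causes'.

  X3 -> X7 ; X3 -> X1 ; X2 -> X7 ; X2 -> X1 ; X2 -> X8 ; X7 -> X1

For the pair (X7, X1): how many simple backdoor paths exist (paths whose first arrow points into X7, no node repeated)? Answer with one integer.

2

A backdoor path from X7 to X1 is any simple undirected path whose first edge points into X7 (i.e. leaves X7 via a parent).
Parents of X7: {X2, X3}.
Enumerating:
  P1: X7 <- X2 -> X1
  P2: X7 <- X3 -> X1
That exhausts the simple backdoor paths. Count: 2.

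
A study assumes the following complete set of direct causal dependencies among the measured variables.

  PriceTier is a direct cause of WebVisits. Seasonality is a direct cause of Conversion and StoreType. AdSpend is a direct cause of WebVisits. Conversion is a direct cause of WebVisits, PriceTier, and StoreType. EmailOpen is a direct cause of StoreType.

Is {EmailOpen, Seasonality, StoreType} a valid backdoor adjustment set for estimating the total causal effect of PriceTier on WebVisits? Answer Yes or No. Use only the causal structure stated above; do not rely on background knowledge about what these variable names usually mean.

Backdoor paths from PriceTier to WebVisits (paths whose first edge points into PriceTier):
  P1: PriceTier <- Conversion -> WebVisits
Condition 1 (no descendant of PriceTier in the set): holds — descendants of PriceTier are {WebVisits}; none are in {EmailOpen, Seasonality, StoreType}.
Condition 2 (every backdoor path blocked by {EmailOpen, Seasonality, StoreType}):
  P1: open — no interior node is in the conditioning set.
{EmailOpen, Seasonality, StoreType} does not satisfy the backdoor criterion.

No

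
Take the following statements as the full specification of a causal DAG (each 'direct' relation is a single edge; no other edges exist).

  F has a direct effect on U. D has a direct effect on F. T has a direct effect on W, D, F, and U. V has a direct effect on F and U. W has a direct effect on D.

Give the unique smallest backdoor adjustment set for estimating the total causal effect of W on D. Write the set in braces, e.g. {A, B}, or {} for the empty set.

{T}

Variables eligible for adjustment (non-descendants of W, excluding W and D): {T, V}.
Backdoor paths from W to D:
  P1: W <- T -> D
  P2: W <- T -> F <- D
  P3: W <- T -> U <- V -> F <- D
  P4: W <- T -> U <- F <- D
The empty set is not sufficient: P1 (W <- T -> D) has no collider blocking it and no conditioned non-collider, so it is open.
Try {T}:
  P1: blocked at fork node T ∈ conditioning set.
  P2: blocked at fork node T ∈ conditioning set.
  P3: blocked at fork node T ∈ conditioning set.
  P4: blocked at fork node T ∈ conditioning set.
{T} contains no descendant of W and blocks every backdoor path.
No other singleton works — e.g. {V} leaves P1 open — so {T} is the unique smallest valid adjustment set.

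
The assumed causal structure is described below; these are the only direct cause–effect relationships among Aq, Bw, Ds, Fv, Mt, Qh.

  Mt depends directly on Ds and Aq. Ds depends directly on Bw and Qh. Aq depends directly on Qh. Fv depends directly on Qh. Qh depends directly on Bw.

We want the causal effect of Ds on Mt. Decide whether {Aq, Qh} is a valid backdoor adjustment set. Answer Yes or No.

Backdoor paths from Ds to Mt (paths whose first edge points into Ds):
  P1: Ds <- Bw -> Qh -> Aq -> Mt
  P2: Ds <- Qh -> Aq -> Mt
Condition 1 (no descendant of Ds in the set): holds — descendants of Ds are {Mt}; none are in {Aq, Qh}.
Condition 2 (every backdoor path blocked by {Aq, Qh}):
  P1: blocked at chain node Qh ∈ conditioning set.
  P2: blocked at fork node Qh ∈ conditioning set.
{Aq, Qh} satisfies the backdoor criterion.

Yes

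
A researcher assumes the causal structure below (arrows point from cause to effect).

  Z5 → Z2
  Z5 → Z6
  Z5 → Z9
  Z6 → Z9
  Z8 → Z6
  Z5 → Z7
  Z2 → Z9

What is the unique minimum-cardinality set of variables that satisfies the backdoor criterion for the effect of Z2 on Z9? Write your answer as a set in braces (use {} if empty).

Variables eligible for adjustment (non-descendants of Z2, excluding Z2 and Z9): {Z5, Z6, Z7, Z8}.
Backdoor paths from Z2 to Z9:
  P1: Z2 <- Z5 -> Z6 -> Z9
  P2: Z2 <- Z5 -> Z9
The empty set is not sufficient: P1 (Z2 <- Z5 -> Z6 -> Z9) has no collider blocking it and no conditioned non-collider, so it is open.
Try {Z5}:
  P1: blocked at fork node Z5 ∈ conditioning set.
  P2: blocked at fork node Z5 ∈ conditioning set.
{Z5} contains no descendant of Z2 and blocks every backdoor path.
No other singleton works — e.g. {Z8} leaves P1 open — so {Z5} is the unique smallest valid adjustment set.

{Z5}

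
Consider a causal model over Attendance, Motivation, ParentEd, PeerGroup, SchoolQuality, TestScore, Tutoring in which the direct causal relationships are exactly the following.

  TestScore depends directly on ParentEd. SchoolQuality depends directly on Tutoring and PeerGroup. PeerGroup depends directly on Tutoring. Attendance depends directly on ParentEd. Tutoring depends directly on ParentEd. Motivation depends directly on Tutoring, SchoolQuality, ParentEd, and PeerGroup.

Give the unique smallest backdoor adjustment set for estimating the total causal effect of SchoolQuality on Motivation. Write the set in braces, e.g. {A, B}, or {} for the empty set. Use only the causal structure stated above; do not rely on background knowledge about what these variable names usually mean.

Variables eligible for adjustment (non-descendants of SchoolQuality, excluding SchoolQuality and Motivation): {Attendance, ParentEd, PeerGroup, TestScore, Tutoring}.
Backdoor paths from SchoolQuality to Motivation:
  P1: SchoolQuality <- Tutoring <- ParentEd -> Motivation
  P2: SchoolQuality <- Tutoring -> PeerGroup -> Motivation
  P3: SchoolQuality <- Tutoring -> Motivation
  P4: SchoolQuality <- PeerGroup <- Tutoring <- ParentEd -> Motivation
  P5: SchoolQuality <- PeerGroup <- Tutoring -> Motivation
  P6: SchoolQuality <- PeerGroup -> Motivation
The empty set is not sufficient: P1 (SchoolQuality <- Tutoring <- ParentEd -> Motivation) has no collider blocking it and no conditioned non-collider, so it is open.
Try {PeerGroup, Tutoring}:
  P1: blocked at chain node Tutoring ∈ conditioning set.
  P2: blocked at fork node Tutoring ∈ conditioning set.
  P3: blocked at fork node Tutoring ∈ conditioning set.
  P4: blocked at chain node PeerGroup ∈ conditioning set.
  P5: blocked at chain node PeerGroup ∈ conditioning set.
  P6: blocked at fork node PeerGroup ∈ conditioning set.
{PeerGroup, Tutoring} contains no descendant of SchoolQuality and blocks every backdoor path.
Every element of {PeerGroup, Tutoring} is needed (dropping PeerGroup leaves P6 open; dropping Tutoring leaves P1 open), so no proper subset is valid.
Among all size-2 subsets of the eligible variables, only {PeerGroup, Tutoring} blocks every backdoor path, so it is the unique smallest valid adjustment set.

{PeerGroup, Tutoring}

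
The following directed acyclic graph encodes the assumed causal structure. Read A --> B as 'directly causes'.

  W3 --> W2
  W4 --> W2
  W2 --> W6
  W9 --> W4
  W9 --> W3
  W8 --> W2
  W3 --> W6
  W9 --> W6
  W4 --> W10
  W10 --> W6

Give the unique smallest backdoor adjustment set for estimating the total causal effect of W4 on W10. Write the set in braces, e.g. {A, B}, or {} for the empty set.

{}

Variables eligible for adjustment (non-descendants of W4, excluding W4 and W10): {W3, W8, W9}.
Backdoor paths from W4 to W10:
  P1: W4 <- W9 -> W3 -> W2 -> W6 <- W10
  P2: W4 <- W9 -> W3 -> W6 <- W10
  P3: W4 <- W9 -> W6 <- W10
Each backdoor path contains an unconditioned collider, so every path is already blocked with the empty conditioning set:
  P1: blocked at collider W6 (neither it nor any descendant is in the conditioning set).
  P2: blocked at collider W6 (neither it nor any descendant is in the conditioning set).
  P3: blocked at collider W6 (neither it nor any descendant is in the conditioning set).
The empty set is therefore the unique smallest valid set.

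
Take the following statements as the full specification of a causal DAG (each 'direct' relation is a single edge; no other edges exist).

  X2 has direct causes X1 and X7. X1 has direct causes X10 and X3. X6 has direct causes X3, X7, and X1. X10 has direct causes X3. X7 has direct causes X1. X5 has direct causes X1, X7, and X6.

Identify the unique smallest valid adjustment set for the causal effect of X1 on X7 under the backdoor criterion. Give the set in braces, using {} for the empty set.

Variables eligible for adjustment (non-descendants of X1, excluding X1 and X7): {X10, X3}.
Backdoor paths from X1 to X7:
  P1: X1 <- X3 -> X6 <- X7
  P2: X1 <- X3 -> X6 -> X5 <- X7
  P3: X1 <- X10 <- X3 -> X6 <- X7
  P4: X1 <- X10 <- X3 -> X6 -> X5 <- X7
Each backdoor path contains an unconditioned collider, so every path is already blocked with the empty conditioning set:
  P1: blocked at collider X6 (neither it nor any descendant is in the conditioning set).
  P2: blocked at collider X5 (neither it nor any descendant is in the conditioning set).
  P3: blocked at collider X6 (neither it nor any descendant is in the conditioning set).
  P4: blocked at collider X5 (neither it nor any descendant is in the conditioning set).
The empty set is therefore the unique smallest valid set.

{}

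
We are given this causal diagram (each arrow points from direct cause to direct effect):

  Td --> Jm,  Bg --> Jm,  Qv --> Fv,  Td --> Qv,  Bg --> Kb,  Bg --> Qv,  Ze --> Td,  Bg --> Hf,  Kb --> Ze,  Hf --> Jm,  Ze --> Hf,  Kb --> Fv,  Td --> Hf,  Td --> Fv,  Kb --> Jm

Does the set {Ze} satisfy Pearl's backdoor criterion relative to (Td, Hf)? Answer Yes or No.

Backdoor paths from Td to Hf (paths whose first edge points into Td):
  P1: Td <- Ze <- Kb <- Bg -> Hf
  P2: Td <- Ze <- Kb <- Bg -> Jm <- Hf
  P3: Td <- Ze <- Kb -> Fv <- Qv <- Bg -> Hf
  P4: Td <- Ze <- Kb -> Fv <- Qv <- Bg -> Jm <- Hf
  P5: Td <- Ze <- Kb -> Jm <- Bg -> Hf
  P6: Td <- Ze <- Kb -> Jm <- Hf
  P7: Td <- Ze -> Hf
Condition 1 (no descendant of Td in the set): holds — descendants of Td are {Fv, Hf, Jm, Qv}; none are in {Ze}.
Condition 2 (every backdoor path blocked by {Ze}):
  P1: blocked at chain node Ze ∈ conditioning set.
  P2: blocked at chain node Ze ∈ conditioning set.
  P3: blocked at chain node Ze ∈ conditioning set.
  P4: blocked at chain node Ze ∈ conditioning set.
  P5: blocked at chain node Ze ∈ conditioning set.
  P6: blocked at chain node Ze ∈ conditioning set.
  P7: blocked at fork node Ze ∈ conditioning set.
{Ze} satisfies the backdoor criterion.

Yes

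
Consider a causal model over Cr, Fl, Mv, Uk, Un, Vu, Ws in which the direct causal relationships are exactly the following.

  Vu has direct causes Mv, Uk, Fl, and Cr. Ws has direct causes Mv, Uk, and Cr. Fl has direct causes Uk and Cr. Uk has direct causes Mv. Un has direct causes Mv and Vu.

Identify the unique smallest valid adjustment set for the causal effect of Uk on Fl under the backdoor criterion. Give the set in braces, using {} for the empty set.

{}

Variables eligible for adjustment (non-descendants of Uk, excluding Uk and Fl): {Cr, Mv}.
Backdoor paths from Uk to Fl:
  P1: Uk <- Mv -> Vu <- Cr -> Fl
  P2: Uk <- Mv -> Vu <- Fl
  P3: Uk <- Mv -> Un <- Vu <- Cr -> Fl
  P4: Uk <- Mv -> Un <- Vu <- Fl
  P5: Uk <- Mv -> Ws <- Cr -> Fl
  P6: Uk <- Mv -> Ws <- Cr -> Vu <- Fl
Each backdoor path contains an unconditioned collider, so every path is already blocked with the empty conditioning set:
  P1: blocked at collider Vu (neither it nor any descendant is in the conditioning set).
  P2: blocked at collider Vu (neither it nor any descendant is in the conditioning set).
  P3: blocked at collider Un (neither it nor any descendant is in the conditioning set).
  P4: blocked at collider Un (neither it nor any descendant is in the conditioning set).
  P5: blocked at collider Ws (neither it nor any descendant is in the conditioning set).
  P6: blocked at collider Ws (neither it nor any descendant is in the conditioning set).
The empty set is therefore the unique smallest valid set.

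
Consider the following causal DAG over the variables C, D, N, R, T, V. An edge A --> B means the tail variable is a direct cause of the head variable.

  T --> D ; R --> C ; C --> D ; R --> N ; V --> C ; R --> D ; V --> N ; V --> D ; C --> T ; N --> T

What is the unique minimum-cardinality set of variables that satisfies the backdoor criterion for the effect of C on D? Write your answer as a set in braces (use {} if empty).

{R, V}

Variables eligible for adjustment (non-descendants of C, excluding C and D): {N, R, V}.
Backdoor paths from C to D:
  P1: C <- V -> N <- R -> D
  P2: C <- V -> N -> T -> D
  P3: C <- V -> D
  P4: C <- R -> N <- V -> D
  P5: C <- R -> N -> T -> D
  P6: C <- R -> D
The empty set is not sufficient: P2 (C <- V -> N -> T -> D) has no collider blocking it and no conditioned non-collider, so it is open.
Try {R, V}:
  P1: blocked at fork node V ∈ conditioning set.
  P2: blocked at fork node V ∈ conditioning set.
  P3: blocked at fork node V ∈ conditioning set.
  P4: blocked at fork node R ∈ conditioning set.
  P5: blocked at fork node R ∈ conditioning set.
  P6: blocked at fork node R ∈ conditioning set.
{R, V} contains no descendant of C and blocks every backdoor path.
Every element of {R, V} is needed (dropping R leaves P5 open; dropping V leaves P2 open), so no proper subset is valid.
Among all size-2 subsets of the eligible variables, only {R, V} blocks every backdoor path, so it is the unique smallest valid adjustment set.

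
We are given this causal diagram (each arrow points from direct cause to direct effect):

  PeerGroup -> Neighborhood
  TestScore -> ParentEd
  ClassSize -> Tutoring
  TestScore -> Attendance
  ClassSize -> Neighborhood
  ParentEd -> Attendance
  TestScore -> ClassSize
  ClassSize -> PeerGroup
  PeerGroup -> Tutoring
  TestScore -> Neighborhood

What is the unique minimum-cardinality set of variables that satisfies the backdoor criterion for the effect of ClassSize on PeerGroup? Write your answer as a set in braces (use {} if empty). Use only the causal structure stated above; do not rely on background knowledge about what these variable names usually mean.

Variables eligible for adjustment (non-descendants of ClassSize, excluding ClassSize and PeerGroup): {Attendance, ParentEd, TestScore}.
Backdoor paths from ClassSize to PeerGroup:
  P1: ClassSize <- TestScore -> Neighborhood <- PeerGroup
Each backdoor path contains an unconditioned collider, so every path is already blocked with the empty conditioning set:
  P1: blocked at collider Neighborhood (neither it nor any descendant is in the conditioning set).
The empty set is therefore the unique smallest valid set.

{}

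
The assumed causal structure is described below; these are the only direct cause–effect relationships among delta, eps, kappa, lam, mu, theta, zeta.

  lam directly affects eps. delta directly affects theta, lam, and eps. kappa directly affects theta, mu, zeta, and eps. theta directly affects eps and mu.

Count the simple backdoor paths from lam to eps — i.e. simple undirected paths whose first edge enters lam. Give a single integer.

A backdoor path from lam to eps is any simple undirected path whose first edge points into lam (i.e. leaves lam via a parent).
Parents of lam: {delta}.
Enumerating:
  P1: lam <- delta -> theta <- kappa -> eps
  P2: lam <- delta -> theta -> eps
  P3: lam <- delta -> theta -> mu <- kappa -> eps
  P4: lam <- delta -> eps
That exhausts the simple backdoor paths. Count: 4.

4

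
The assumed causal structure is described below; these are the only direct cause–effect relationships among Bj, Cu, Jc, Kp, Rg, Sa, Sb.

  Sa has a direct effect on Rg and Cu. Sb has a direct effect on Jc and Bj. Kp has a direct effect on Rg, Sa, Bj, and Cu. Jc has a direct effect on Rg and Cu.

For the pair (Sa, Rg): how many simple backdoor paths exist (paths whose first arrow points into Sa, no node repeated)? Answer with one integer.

3

A backdoor path from Sa to Rg is any simple undirected path whose first edge points into Sa (i.e. leaves Sa via a parent).
Parents of Sa: {Kp}.
Enumerating:
  P1: Sa <- Kp -> Bj <- Sb -> Jc -> Rg
  P2: Sa <- Kp -> Rg
  P3: Sa <- Kp -> Cu <- Jc -> Rg
That exhausts the simple backdoor paths. Count: 3.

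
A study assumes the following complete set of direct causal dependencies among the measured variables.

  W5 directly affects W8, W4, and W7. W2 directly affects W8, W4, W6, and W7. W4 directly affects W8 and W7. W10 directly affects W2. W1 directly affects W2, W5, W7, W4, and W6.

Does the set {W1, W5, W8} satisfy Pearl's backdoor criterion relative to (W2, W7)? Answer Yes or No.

No

Backdoor paths from W2 to W7 (paths whose first edge points into W2):
  P1: W2 <- W1 -> W5 -> W4 -> W7
  P2: W2 <- W1 -> W5 -> W8 <- W4 -> W7
  P3: W2 <- W1 -> W5 -> W7
  P4: W2 <- W1 -> W4 <- W5 -> W7
  P5: W2 <- W1 -> W4 -> W8 <- W5 -> W7
  P6: W2 <- W1 -> W4 -> W7
  P7: W2 <- W1 -> W7
Condition 1 (no descendant of W2 in the set): FAILS — W8 is a descendant of W2.
Condition 2 (every backdoor path blocked by {W1, W5, W8}):
  P1: blocked at fork node W1 ∈ conditioning set.
  P2: blocked at fork node W1 ∈ conditioning set.
  P3: blocked at fork node W1 ∈ conditioning set.
  P4: blocked at fork node W1 ∈ conditioning set.
  P5: blocked at fork node W1 ∈ conditioning set.
  P6: blocked at fork node W1 ∈ conditioning set.
  P7: blocked at fork node W1 ∈ conditioning set.
{W1, W5, W8} does not satisfy the backdoor criterion.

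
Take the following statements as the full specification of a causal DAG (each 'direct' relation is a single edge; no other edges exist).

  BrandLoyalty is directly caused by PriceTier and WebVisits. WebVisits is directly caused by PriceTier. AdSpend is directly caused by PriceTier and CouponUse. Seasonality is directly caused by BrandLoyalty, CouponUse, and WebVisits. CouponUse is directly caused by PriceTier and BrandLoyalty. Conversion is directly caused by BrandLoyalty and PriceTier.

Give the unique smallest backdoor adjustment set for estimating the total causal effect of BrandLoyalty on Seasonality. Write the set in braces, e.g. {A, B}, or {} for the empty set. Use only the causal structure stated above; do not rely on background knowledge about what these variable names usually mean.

{PriceTier, WebVisits}

Variables eligible for adjustment (non-descendants of BrandLoyalty, excluding BrandLoyalty and Seasonality): {PriceTier, WebVisits}.
Backdoor paths from BrandLoyalty to Seasonality:
  P1: BrandLoyalty <- PriceTier -> WebVisits -> Seasonality
  P2: BrandLoyalty <- PriceTier -> CouponUse -> Seasonality
  P3: BrandLoyalty <- PriceTier -> AdSpend <- CouponUse -> Seasonality
  P4: BrandLoyalty <- WebVisits <- PriceTier -> CouponUse -> Seasonality
  P5: BrandLoyalty <- WebVisits <- PriceTier -> AdSpend <- CouponUse -> Seasonality
  P6: BrandLoyalty <- WebVisits -> Seasonality
The empty set is not sufficient: P1 (BrandLoyalty <- PriceTier -> WebVisits -> Seasonality) has no collider blocking it and no conditioned non-collider, so it is open.
Try {PriceTier, WebVisits}:
  P1: blocked at fork node PriceTier ∈ conditioning set.
  P2: blocked at fork node PriceTier ∈ conditioning set.
  P3: blocked at fork node PriceTier ∈ conditioning set.
  P4: blocked at chain node WebVisits ∈ conditioning set.
  P5: blocked at chain node WebVisits ∈ conditioning set.
  P6: blocked at fork node WebVisits ∈ conditioning set.
{PriceTier, WebVisits} contains no descendant of BrandLoyalty and blocks every backdoor path.
Every element of {PriceTier, WebVisits} is needed (dropping PriceTier leaves P2 open; dropping WebVisits leaves P6 open), so no proper subset is valid.
Among all size-2 subsets of the eligible variables, only {PriceTier, WebVisits} blocks every backdoor path, so it is the unique smallest valid adjustment set.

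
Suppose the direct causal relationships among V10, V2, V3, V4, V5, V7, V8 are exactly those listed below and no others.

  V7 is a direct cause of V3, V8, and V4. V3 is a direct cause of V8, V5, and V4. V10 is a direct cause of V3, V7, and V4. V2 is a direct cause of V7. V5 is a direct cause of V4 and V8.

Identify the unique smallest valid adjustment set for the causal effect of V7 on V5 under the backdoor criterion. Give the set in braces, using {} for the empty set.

Variables eligible for adjustment (non-descendants of V7, excluding V7 and V5): {V10, V2}.
Backdoor paths from V7 to V5:
  P1: V7 <- V10 -> V3 -> V5
  P2: V7 <- V10 -> V3 -> V4 <- V5
  P3: V7 <- V10 -> V3 -> V8 <- V5
  P4: V7 <- V10 -> V4 <- V3 -> V5
  P5: V7 <- V10 -> V4 <- V3 -> V8 <- V5
  P6: V7 <- V10 -> V4 <- V5
The empty set is not sufficient: P1 (V7 <- V10 -> V3 -> V5) has no collider blocking it and no conditioned non-collider, so it is open.
Try {V10}:
  P1: blocked at fork node V10 ∈ conditioning set.
  P2: blocked at fork node V10 ∈ conditioning set.
  P3: blocked at fork node V10 ∈ conditioning set.
  P4: blocked at fork node V10 ∈ conditioning set.
  P5: blocked at fork node V10 ∈ conditioning set.
  P6: blocked at fork node V10 ∈ conditioning set.
{V10} contains no descendant of V7 and blocks every backdoor path.
No other singleton works — e.g. {V2} leaves P1 open — so {V10} is the unique smallest valid adjustment set.

{V10}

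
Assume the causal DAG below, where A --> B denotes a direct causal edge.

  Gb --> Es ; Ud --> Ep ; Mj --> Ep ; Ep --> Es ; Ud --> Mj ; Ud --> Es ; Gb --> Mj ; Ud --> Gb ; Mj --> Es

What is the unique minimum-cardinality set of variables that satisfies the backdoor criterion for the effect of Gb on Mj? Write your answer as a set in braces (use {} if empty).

Variables eligible for adjustment (non-descendants of Gb, excluding Gb and Mj): {Ud}.
Backdoor paths from Gb to Mj:
  P1: Gb <- Ud -> Mj
  P2: Gb <- Ud -> Ep <- Mj
  P3: Gb <- Ud -> Ep -> Es <- Mj
  P4: Gb <- Ud -> Es <- Mj
  P5: Gb <- Ud -> Es <- Ep <- Mj
The empty set is not sufficient: P1 (Gb <- Ud -> Mj) has no collider blocking it and no conditioned non-collider, so it is open.
Try {Ud}:
  P1: blocked at fork node Ud ∈ conditioning set.
  P2: blocked at fork node Ud ∈ conditioning set.
  P3: blocked at fork node Ud ∈ conditioning set.
  P4: blocked at fork node Ud ∈ conditioning set.
  P5: blocked at fork node Ud ∈ conditioning set.
{Ud} contains no descendant of Gb and blocks every backdoor path.
{Ud} is the unique smallest valid adjustment set.

{Ud}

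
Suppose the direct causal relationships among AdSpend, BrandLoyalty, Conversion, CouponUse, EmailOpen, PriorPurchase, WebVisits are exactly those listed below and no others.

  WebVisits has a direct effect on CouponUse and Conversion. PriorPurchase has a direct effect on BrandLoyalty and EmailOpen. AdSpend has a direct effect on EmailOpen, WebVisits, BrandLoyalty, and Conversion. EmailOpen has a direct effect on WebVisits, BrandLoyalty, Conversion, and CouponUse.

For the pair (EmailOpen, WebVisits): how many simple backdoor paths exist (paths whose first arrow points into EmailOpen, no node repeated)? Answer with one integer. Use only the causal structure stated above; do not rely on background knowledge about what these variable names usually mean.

A backdoor path from EmailOpen to WebVisits is any simple undirected path whose first edge points into EmailOpen (i.e. leaves EmailOpen via a parent).
Parents of EmailOpen: {AdSpend, PriorPurchase}.
Enumerating:
  P1: EmailOpen <- PriorPurchase -> BrandLoyalty <- AdSpend -> WebVisits
  P2: EmailOpen <- PriorPurchase -> BrandLoyalty <- AdSpend -> Conversion <- WebVisits
  P3: EmailOpen <- AdSpend -> WebVisits
  P4: EmailOpen <- AdSpend -> Conversion <- WebVisits
That exhausts the simple backdoor paths. Count: 4.

4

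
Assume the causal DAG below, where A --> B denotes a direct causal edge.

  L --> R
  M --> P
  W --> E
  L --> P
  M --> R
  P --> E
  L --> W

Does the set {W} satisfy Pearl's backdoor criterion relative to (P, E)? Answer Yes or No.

Backdoor paths from P to E (paths whose first edge points into P):
  P1: P <- M -> R <- L -> W -> E
  P2: P <- L -> W -> E
Condition 1 (no descendant of P in the set): holds — descendants of P are {E}; none are in {W}.
Condition 2 (every backdoor path blocked by {W}):
  P1: blocked at collider R (neither it nor any descendant is in the conditioning set).
  P2: blocked at chain node W ∈ conditioning set.
{W} satisfies the backdoor criterion.

Yes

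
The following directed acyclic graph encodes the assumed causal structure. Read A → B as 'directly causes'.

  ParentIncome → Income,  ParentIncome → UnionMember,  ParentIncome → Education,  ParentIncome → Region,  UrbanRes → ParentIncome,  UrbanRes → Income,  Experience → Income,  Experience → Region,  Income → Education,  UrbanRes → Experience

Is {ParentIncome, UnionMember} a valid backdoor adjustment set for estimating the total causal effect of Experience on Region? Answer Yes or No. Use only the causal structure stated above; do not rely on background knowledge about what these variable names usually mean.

Yes

Backdoor paths from Experience to Region (paths whose first edge points into Experience):
  P1: Experience <- UrbanRes -> ParentIncome -> Region
  P2: Experience <- UrbanRes -> Income <- ParentIncome -> Region
  P3: Experience <- UrbanRes -> Income -> Education <- ParentIncome -> Region
Condition 1 (no descendant of Experience in the set): holds — descendants of Experience are {Education, Income, Region}; none are in {ParentIncome, UnionMember}.
Condition 2 (every backdoor path blocked by {ParentIncome, UnionMember}):
  P1: blocked at chain node ParentIncome ∈ conditioning set.
  P2: blocked at collider Income (neither it nor any descendant is in the conditioning set).
  P3: blocked at collider Education (neither it nor any descendant is in the conditioning set).
{ParentIncome, UnionMember} satisfies the backdoor criterion.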